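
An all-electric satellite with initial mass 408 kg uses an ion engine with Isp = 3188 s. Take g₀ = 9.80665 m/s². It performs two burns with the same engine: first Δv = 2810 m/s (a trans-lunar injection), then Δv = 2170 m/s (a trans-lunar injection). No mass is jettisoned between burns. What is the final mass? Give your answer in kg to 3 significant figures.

final mass ≈ 348 kg

v_e = Isp · g₀ = 3188 × 9.80665 = 31263.6 m/s.
After the first burn: m = 408 × exp(−2810/31263.6) = 408 × 0.91404 = 372.928 kg.
After the second burn: m = 372.928 × exp(−2170/31263.6) = 372.928 × 0.93294 = 347.919 kg.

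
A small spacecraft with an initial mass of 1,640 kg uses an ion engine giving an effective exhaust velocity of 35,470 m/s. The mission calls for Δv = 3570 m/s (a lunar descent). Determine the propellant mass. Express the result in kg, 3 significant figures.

propellant mass ≈ 157 kg

Using Δv = v_e ln(m₀/m_f): m₀/m_f = exp(Δv / v_e) = exp(3570 / 35470.0) = exp(0.1006) = 1.1059.
m_f = 1,640 / 1.1059 = 1,482.96 kg, so propellant = m₀ − m_f = 1,640 − 1,482.96 = 157.04 kg.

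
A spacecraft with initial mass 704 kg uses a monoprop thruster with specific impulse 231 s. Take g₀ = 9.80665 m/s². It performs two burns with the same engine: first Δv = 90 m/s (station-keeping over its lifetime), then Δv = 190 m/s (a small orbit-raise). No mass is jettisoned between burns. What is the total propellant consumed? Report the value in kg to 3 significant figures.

total propellant consumed ≈ 81.9 kg

v_e = Isp · g₀ = 231 × 9.80665 = 2265.3 m/s.
After the first burn: m = 704 × exp(−90/2265.3) = 704 × 0.96105 = 676.579 kg.
After the second burn: m = 676.579 × exp(−190/2265.3) = 676.579 × 0.91955 = 622.148 kg.
Total propellant = m₀ − m_final = 704 − 622.148 = 81.852 kg.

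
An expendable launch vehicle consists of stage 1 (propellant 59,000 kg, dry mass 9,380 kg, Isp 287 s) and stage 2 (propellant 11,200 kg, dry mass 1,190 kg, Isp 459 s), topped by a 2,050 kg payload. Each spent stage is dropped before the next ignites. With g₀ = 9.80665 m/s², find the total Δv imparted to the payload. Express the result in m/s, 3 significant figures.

Ignition mass of stage 1 = 59,000+9,380 + 11,200+1,190 + 2,050 = 82,820 kg.
Stage 1: m₀ = 82,820 kg, m_f = 82,820 − 59,000 = 23,820 kg; Δv = 287×9.80665×ln(3.477) = 2814.5×1.2461 ≈ 3507 m/s.
Stage 2: m₀ = 14,440 kg, m_f = 14,440 − 11,200 = 3,240 kg; Δv = 459×9.80665×ln(4.457) = 4501.3×1.4944 ≈ 6727 m/s.
Total Δv = 3507 + 6727 = 10234 m/s.

Δv ≈ 10200 m/s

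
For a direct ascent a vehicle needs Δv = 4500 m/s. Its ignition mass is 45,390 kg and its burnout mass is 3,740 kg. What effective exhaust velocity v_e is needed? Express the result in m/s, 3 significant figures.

v_e ≈ 1800 m/s

ln(m₀/m_f) = ln(45390/3740) = ln(12.14) = 2.4962.
From the ideal rocket equation, v_e = Δv / ln(m₀/m_f) = 4500 / 2.4962 = 1802.7 m/s.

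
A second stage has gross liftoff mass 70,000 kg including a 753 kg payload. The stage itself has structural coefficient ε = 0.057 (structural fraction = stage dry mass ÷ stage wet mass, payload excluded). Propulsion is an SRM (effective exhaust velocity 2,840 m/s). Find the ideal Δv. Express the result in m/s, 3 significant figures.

Δv ≈ 7670 m/s

Stage wet mass = m₀ − payload = 70,000 − 753 = 69,247 kg.
Stage dry mass = ε × stage wet mass = 0.057 × 69,247 = 3,947.08 kg.
Burnout mass m_f = stage dry + payload = 3,947.08 + 753 = 4,700.08 kg.
From the ideal rocket equation, Δv = v_e · ln(70,000/4,700.08) = 2840.0 × ln(14.89) = 2840.0 × 2.7009 ≈ 7671 m/s.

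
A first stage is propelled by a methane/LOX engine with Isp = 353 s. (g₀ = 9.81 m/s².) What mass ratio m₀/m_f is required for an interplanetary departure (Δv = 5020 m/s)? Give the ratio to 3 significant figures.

mass ratio ≈ 4.26

v_e = Isp · g₀ = 353 × 9.81 = 3462.9 m/s.
Rocket equation: m₀/m_f = exp(Δv / v_e) = exp(5020 / 3462.9) = exp(1.4496) = 4.2616.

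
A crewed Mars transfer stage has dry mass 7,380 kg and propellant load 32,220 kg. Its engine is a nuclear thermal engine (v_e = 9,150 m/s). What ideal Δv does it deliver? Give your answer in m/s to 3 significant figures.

Δv ≈ 15400 m/s

m₀ = m_dry + m_prop = 7,380 + 32,220 = 39,600 kg.
Δv = v_e · ln(m₀/m_f) = 9150.0 × ln(5.366) = 9150.0 × 1.6801 ≈ 15372.5 m/s.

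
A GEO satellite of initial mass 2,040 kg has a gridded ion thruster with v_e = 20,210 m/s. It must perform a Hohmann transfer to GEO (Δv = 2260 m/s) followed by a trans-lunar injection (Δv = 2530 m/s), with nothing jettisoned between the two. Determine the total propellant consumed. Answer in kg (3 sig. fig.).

total propellant consumed ≈ 430 kg

After the first burn: m = 2040 × exp(−2260/20210.0) = 2040 × 0.89420 = 1,824.17 kg.
After the second burn: m = 1,824.17 × exp(−2530/20210.0) = 1,824.17 × 0.88233 = 1,609.52 kg.
Total propellant = m₀ − m_final = 2040 − 1,609.52 = 430.48 kg.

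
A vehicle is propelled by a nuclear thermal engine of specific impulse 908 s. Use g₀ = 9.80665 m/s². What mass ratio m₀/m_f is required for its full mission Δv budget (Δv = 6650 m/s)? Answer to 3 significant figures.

v_e = Isp · g₀ = 908 × 9.80665 = 8904.4 m/s.
m₀/m_f = exp(Δv / v_e) = exp(6650 / 8904.4) = exp(0.7468) = 2.1103.

mass ratio ≈ 2.11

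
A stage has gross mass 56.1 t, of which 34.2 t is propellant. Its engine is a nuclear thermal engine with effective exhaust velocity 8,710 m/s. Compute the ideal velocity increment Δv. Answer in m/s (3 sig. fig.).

m_f = m₀ − m_prop = 56.1 − 34.2 = 21.9 t.
Δv = v_e · ln(m₀/m_f) = 8710.0 × ln(2.562) = 8710.0 × 0.9406 ≈ 8193.1 m/s.

Δv ≈ 8190 m/s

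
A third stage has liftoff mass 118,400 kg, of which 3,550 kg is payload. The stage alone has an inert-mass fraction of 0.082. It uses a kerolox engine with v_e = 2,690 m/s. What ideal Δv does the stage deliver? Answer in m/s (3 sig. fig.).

Δv ≈ 5950 m/s

Stage wet mass = m₀ − payload = 118,400 − 3,550 = 114,850 kg.
Stage dry mass = ε × stage wet mass = 0.082 × 114,850 = 9,417.7 kg.
Burnout mass m_f = stage dry + payload = 9,417.7 + 3,550 = 12,967.7 kg.
Δv = v_e · ln(118,400/12,967.7) = 2690.0 × ln(9.13) = 2690.0 × 2.2116 ≈ 5949 m/s.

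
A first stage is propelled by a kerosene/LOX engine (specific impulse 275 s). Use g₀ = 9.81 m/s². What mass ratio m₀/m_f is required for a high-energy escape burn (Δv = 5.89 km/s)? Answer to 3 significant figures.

v_e = Isp · g₀ = 275 × 9.81 = 2697.8 m/s.
m₀/m_f = exp(Δv / v_e) = exp(5890 / 2697.8) = exp(2.1833) = 8.8756.

mass ratio ≈ 8.88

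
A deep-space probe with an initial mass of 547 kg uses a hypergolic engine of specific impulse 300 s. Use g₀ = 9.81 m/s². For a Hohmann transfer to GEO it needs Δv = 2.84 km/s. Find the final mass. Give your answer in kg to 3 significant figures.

v_e = Isp · g₀ = 300 × 9.81 = 2943.0 m/s.
m₀/m_f = exp(Δv / v_e) = exp(2840 / 2943.0) = exp(0.9650) = 2.6248.
m_f = m₀ / 2.6248 = 547 / 2.6248 = 208.397 kg.

final mass ≈ 208 kg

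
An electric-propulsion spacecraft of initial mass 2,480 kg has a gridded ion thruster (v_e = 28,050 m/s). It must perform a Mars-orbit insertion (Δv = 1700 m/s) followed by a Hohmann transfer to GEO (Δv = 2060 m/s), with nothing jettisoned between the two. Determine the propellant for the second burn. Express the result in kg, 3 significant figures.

After the first burn: m = 2480 × exp(−1700/28050.0) = 2480 × 0.94119 = 2,334.15 kg.
After the second burn: m = 2,334.15 × exp(−2060/28050.0) = 2,334.15 × 0.92919 = 2,168.87 kg.
Second-burn propellant = 2,334.15 − 2,168.87 = 165.28 kg.

propellant for the second burn ≈ 165 kg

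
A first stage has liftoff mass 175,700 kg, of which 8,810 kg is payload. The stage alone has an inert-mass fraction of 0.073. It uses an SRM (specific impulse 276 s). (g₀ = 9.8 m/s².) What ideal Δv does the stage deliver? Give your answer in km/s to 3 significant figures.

Δv ≈ 5.75 km/s

Stage wet mass = m₀ − payload = 175,700 − 8,810 = 166,890 kg.
Stage dry mass = ε × stage wet mass = 0.073 × 166,890 = 12,183 kg.
Burnout mass m_f = stage dry + payload = 12,183 + 8,810 = 20,993 kg.
v_e = Isp · g₀ = 276 × 9.8 = 2704.8 m/s.
From the ideal rocket equation, Δv = v_e · ln(175,700/20,993) = 2704.8 × ln(8.369) = 2704.8 × 2.1246 ≈ 5747 m/s.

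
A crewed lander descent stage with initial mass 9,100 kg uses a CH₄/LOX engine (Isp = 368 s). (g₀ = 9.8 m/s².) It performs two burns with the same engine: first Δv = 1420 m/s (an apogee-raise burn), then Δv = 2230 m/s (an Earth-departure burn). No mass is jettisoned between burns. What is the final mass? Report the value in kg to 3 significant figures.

final mass ≈ 3310 kg

v_e = Isp · g₀ = 368 × 9.8 = 3606.4 m/s.
After the first burn: m = 9100 × exp(−1420/3606.4) = 9100 × 0.67453 = 6,138.22 kg.
After the second burn: m = 6,138.22 × exp(−2230/3606.4) = 6,138.22 × 0.53884 = 3,307.52 kg.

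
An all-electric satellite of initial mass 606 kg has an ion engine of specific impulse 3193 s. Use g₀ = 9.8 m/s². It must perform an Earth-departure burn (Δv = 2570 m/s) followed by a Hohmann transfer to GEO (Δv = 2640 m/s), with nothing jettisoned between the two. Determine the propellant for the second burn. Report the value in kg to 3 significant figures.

propellant for the second burn ≈ 45.2 kg

v_e = Isp · g₀ = 3193 × 9.8 = 31291.4 m/s.
After the first burn: m = 606 × exp(−2570/31291.4) = 606 × 0.92115 = 558.217 kg.
After the second burn: m = 558.217 × exp(−2640/31291.4) = 558.217 × 0.91909 = 513.052 kg.
Second-burn propellant = 558.217 − 513.052 = 45.165 kg.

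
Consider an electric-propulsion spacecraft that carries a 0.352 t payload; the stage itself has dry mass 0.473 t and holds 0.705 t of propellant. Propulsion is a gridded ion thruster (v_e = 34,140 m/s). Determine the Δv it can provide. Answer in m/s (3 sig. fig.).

Δv ≈ 21100 m/s

m₀ = payload + dry + propellant = 0.352 + 0.473 + 0.705 = 1.53 t.
m_f = payload + dry = 0.352 + 0.473 = 0.825 t.
From the ideal rocket equation, Δv = v_e · ln(m₀/m_f) = 34140.0 × ln(1.855) = 34140.0 × 0.6176 ≈ 21086.2 m/s.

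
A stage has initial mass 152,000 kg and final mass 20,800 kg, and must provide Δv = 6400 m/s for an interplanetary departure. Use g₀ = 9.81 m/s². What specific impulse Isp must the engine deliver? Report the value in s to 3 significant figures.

Isp ≈ 328 s

ln(m₀/m_f) = ln(152000/20800) = ln(7.308) = 1.9889.
v_e = Δv / ln(m₀/m_f) = 6400 / 1.9889 = 3217.8 m/s.
Isp = v_e / g₀ = 3217.8 / 9.81 = 328.0 s.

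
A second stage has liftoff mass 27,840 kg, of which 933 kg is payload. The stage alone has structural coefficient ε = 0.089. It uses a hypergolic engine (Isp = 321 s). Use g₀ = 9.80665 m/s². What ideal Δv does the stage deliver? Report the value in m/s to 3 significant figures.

Δv ≈ 6690 m/s

Stage wet mass = m₀ − payload = 27,840 − 933 = 26,907 kg.
Stage dry mass = ε × stage wet mass = 0.089 × 26,907 = 2,394.72 kg.
Burnout mass m_f = stage dry + payload = 2,394.72 + 933 = 3,327.72 kg.
v_e = Isp · g₀ = 321 × 9.80665 = 3147.9 m/s.
By the Tsiolkovsky rocket equation, Δv = v_e · ln(27,840/3,327.72) = 3147.9 × ln(8.366) = 3147.9 × 2.1242 ≈ 6687 m/s.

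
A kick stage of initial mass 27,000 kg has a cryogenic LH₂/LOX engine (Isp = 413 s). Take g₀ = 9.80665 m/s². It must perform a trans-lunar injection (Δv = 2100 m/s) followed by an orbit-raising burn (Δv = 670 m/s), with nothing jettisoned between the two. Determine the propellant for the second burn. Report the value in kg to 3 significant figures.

propellant for the second burn ≈ 2450 kg

v_e = Isp · g₀ = 413 × 9.80665 = 4050.1 m/s.
After the first burn: m = 27000 × exp(−2100/4050.1) = 27000 × 0.59541 = 16,076.1 kg.
After the second burn: m = 16,076.1 × exp(−670/4050.1) = 16,076.1 × 0.84753 = 13,625 kg.
Second-burn propellant = 16,076.1 − 13,625 = 2,451.1 kg.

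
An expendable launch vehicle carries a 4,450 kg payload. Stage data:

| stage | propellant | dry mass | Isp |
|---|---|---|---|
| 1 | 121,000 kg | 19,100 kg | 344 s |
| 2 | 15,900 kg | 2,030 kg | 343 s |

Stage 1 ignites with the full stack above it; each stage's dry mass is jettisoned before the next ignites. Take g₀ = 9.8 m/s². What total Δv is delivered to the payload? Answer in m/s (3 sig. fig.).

Δv ≈ 8770 m/s

Ignition mass of stage 1 = 121,000+19,100 + 15,900+2,030 + 4,450 = 162,480 kg.
Stage 1: m₀ = 162,480 kg, m_f = 162,480 − 121,000 = 41,480 kg; Δv = 344×9.8×ln(3.917) = 3371.2×1.3653 ≈ 4603 m/s.
Stage 2: m₀ = 22,380 kg, m_f = 22,380 − 15,900 = 6,480 kg; Δv = 343×9.8×ln(3.454) = 3361.4×1.2394 ≈ 4166 m/s.
Total Δv = 4603 + 4166 = 8769 m/s.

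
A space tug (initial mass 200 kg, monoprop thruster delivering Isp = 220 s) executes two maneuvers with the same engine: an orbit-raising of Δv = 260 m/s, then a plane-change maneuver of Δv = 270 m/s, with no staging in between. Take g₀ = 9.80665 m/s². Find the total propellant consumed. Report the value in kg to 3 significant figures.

v_e = Isp · g₀ = 220 × 9.80665 = 2157.5 m/s.
After the first burn: m = 200 × exp(−260/2157.5) = 200 × 0.88647 = 177.294 kg.
After the second burn: m = 177.294 × exp(−270/2157.5) = 177.294 × 0.88237 = 156.439 kg.
Total propellant = m₀ − m_final = 200 − 156.439 = 43.561 kg.

total propellant consumed ≈ 43.6 kg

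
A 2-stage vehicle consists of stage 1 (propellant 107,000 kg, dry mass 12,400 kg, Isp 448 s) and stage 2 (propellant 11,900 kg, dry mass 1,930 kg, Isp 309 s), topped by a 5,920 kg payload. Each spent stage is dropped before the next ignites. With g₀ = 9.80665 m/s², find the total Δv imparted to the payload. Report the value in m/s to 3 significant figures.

Δv ≈ 9230 m/s

Ignition mass of stage 1 = 107,000+12,400 + 11,900+1,930 + 5,920 = 139,150 kg.
Stage 1: m₀ = 139,150 kg, m_f = 139,150 − 107,000 = 32,150 kg; Δv = 448×9.80665×ln(4.328) = 4393.4×1.4651 ≈ 6437 m/s.
Stage 2: m₀ = 19,750 kg, m_f = 19,750 − 11,900 = 7,850 kg; Δv = 309×9.80665×ln(2.516) = 3030.3×0.9226 ≈ 2796 m/s.
Total Δv = 6437 + 2796 = 9233 m/s.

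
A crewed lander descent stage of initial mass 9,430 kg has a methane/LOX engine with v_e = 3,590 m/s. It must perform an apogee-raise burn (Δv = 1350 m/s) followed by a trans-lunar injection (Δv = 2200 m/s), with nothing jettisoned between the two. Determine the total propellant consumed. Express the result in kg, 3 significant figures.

After the first burn: m = 9430 × exp(−1350/3590.0) = 9430 × 0.68657 = 6,474.36 kg.
After the second burn: m = 6,474.36 × exp(−2200/3590.0) = 6,474.36 × 0.54182 = 3,507.94 kg.
Total propellant = m₀ − m_final = 9430 − 3,507.94 = 5,922.06 kg.

total propellant consumed ≈ 5920 kg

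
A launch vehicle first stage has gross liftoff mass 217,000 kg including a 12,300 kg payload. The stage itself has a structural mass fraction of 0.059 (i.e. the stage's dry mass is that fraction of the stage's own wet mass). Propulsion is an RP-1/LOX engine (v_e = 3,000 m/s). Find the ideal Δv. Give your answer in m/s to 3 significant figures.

Δv ≈ 6560 m/s

Stage wet mass = m₀ − payload = 217,000 − 12,300 = 204,700 kg.
Stage dry mass = ε × stage wet mass = 0.059 × 204,700 = 12,077.3 kg.
Burnout mass m_f = stage dry + payload = 12,077.3 + 12,300 = 24,377.3 kg.
Δv = v_e · ln(217,000/24,377.3) = 3000.0 × ln(8.902) = 3000.0 × 2.1862 ≈ 6559 m/s.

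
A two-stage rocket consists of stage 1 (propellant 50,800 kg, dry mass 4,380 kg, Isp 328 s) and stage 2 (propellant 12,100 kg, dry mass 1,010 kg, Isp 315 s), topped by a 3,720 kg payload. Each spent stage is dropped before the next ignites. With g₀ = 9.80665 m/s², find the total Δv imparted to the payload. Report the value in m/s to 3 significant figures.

Δv ≈ 7850 m/s

Ignition mass of stage 1 = 50,800+4,380 + 12,100+1,010 + 3,720 = 72,010 kg.
Stage 1: m₀ = 72,010 kg, m_f = 72,010 − 50,800 = 21,210 kg; Δv = 328×9.80665×ln(3.395) = 3216.6×1.2223 ≈ 3932 m/s.
Stage 2: m₀ = 16,830 kg, m_f = 16,830 − 12,100 = 4,730 kg; Δv = 315×9.80665×ln(3.558) = 3089.1×1.2692 ≈ 3921 m/s.
Total Δv = 3932 + 3921 = 7853 m/s.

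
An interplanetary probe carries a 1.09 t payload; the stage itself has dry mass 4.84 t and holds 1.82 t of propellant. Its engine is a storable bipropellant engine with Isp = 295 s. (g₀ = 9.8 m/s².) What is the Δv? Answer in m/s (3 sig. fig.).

v_e = Isp · g₀ = 295 × 9.8 = 2891.0 m/s.
m₀ = payload + dry + propellant = 1.09 + 4.84 + 1.82 = 7.75 t.
m_f = payload + dry = 1.09 + 4.84 = 5.93 t.
By the Tsiolkovsky rocket equation, Δv = v_e · ln(m₀/m_f) = 2891.0 × ln(1.307) = 2891.0 × 0.2677 ≈ 773.8 m/s.

Δv ≈ 774 m/s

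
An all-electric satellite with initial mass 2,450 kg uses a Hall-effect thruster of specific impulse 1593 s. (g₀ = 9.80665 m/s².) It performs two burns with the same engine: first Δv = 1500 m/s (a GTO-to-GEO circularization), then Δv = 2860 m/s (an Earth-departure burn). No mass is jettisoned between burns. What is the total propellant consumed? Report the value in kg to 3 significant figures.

v_e = Isp · g₀ = 1593 × 9.80665 = 15622.0 m/s.
After the first burn: m = 2450 × exp(−1500/15622.0) = 2450 × 0.90845 = 2,225.7 kg.
After the second burn: m = 2,225.7 × exp(−2860/15622.0) = 2,225.7 × 0.83271 = 1,853.36 kg.
Total propellant = m₀ − m_final = 2450 − 1,853.36 = 596.64 kg.

total propellant consumed ≈ 597 kg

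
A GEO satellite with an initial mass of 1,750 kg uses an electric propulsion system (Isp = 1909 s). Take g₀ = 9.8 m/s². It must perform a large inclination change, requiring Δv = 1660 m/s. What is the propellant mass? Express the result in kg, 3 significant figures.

v_e = Isp · g₀ = 1909 × 9.8 = 18708.2 m/s.
Using Δv = v_e ln(m₀/m_f): m₀/m_f = exp(Δv / v_e) = exp(1660 / 18708.2) = exp(0.0887) = 1.0928.
m_f = 1,750 / 1.0928 = 1,601.39 kg, so propellant = m₀ − m_f = 1,750 − 1,601.39 = 148.61 kg.

propellant mass ≈ 149 kg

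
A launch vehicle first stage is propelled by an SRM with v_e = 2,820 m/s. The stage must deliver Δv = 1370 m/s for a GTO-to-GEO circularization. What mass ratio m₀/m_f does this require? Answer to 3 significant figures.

m₀/m_f = exp(Δv / v_e) = exp(1370 / 2820.0) = exp(0.4858) = 1.6255.

mass ratio ≈ 1.63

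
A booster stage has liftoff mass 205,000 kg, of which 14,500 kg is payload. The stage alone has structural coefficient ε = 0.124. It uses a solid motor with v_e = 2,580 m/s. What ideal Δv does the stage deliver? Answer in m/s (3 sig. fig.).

Δv ≈ 4340 m/s

Stage wet mass = m₀ − payload = 205,000 − 14,500 = 190,500 kg.
Stage dry mass = ε × stage wet mass = 0.124 × 190,500 = 23,622 kg.
Burnout mass m_f = stage dry + payload = 23,622 + 14,500 = 38,122 kg.
Using Δv = v_e ln(m₀/m_f): Δv = v_e · ln(205,000/38,122) = 2580.0 × ln(5.377) = 2580.0 × 1.6822 ≈ 4340 m/s.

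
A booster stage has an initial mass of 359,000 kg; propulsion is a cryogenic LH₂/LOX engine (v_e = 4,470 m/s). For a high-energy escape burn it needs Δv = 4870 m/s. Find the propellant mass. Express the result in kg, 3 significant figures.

Using Δv = v_e ln(m₀/m_f): m₀/m_f = exp(Δv / v_e) = exp(4870 / 4470.0) = exp(1.0895) = 2.9727.
m_f = 359,000 / 2.9727 = 120,766 kg, so propellant = m₀ − m_f = 359,000 − 120,766 = 238,234 kg.

propellant mass ≈ 238000 kg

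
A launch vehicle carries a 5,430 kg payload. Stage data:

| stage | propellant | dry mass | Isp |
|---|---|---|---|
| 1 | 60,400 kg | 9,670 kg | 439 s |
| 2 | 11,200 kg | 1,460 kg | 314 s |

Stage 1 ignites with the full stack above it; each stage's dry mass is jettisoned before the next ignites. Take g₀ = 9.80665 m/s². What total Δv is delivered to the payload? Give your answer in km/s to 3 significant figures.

Ignition mass of stage 1 = 60,400+9,670 + 11,200+1,460 + 5,430 = 88,160 kg.
Stage 1: m₀ = 88,160 kg, m_f = 88,160 − 60,400 = 27,760 kg; Δv = 439×9.80665×ln(3.176) = 4305.1×1.1556 ≈ 4975 m/s.
Stage 2: m₀ = 18,090 kg, m_f = 18,090 − 11,200 = 6,890 kg; Δv = 314×9.80665×ln(2.626) = 3079.3×0.9653 ≈ 2972 m/s.
Total Δv = 4975 + 2972 = 7947 m/s.

Δv ≈ 7.95 km/s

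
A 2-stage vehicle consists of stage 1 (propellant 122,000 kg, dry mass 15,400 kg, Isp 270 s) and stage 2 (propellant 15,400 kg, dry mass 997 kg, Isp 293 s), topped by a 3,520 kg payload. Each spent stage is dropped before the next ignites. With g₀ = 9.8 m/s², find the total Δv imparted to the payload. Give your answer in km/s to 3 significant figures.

Ignition mass of stage 1 = 122,000+15,400 + 15,400+997 + 3,520 = 157,317 kg.
Stage 1: m₀ = 157,317 kg, m_f = 157,317 − 122,000 = 35,317 kg; Δv = 270×9.8×ln(4.454) = 2646.0×1.4939 ≈ 3953 m/s.
Stage 2: m₀ = 19,917 kg, m_f = 19,917 − 15,400 = 4,517 kg; Δv = 293×9.8×ln(4.409) = 2871.4×1.4837 ≈ 4260 m/s.
Total Δv = 3953 + 4260 = 8213 m/s.

Δv ≈ 8.21 km/s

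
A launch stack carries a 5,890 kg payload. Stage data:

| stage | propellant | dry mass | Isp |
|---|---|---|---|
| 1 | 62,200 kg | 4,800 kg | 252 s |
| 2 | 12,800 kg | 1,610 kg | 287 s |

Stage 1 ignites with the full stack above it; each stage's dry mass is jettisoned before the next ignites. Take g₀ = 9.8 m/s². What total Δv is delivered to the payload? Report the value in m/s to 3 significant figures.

Ignition mass of stage 1 = 62,200+4,800 + 12,800+1,610 + 5,890 = 87,300 kg.
Stage 1: m₀ = 87,300 kg, m_f = 87,300 − 62,200 = 25,100 kg; Δv = 252×9.8×ln(3.478) = 2469.6×1.2465 ≈ 3078 m/s.
Stage 2: m₀ = 20,300 kg, m_f = 20,300 − 12,800 = 7,500 kg; Δv = 287×9.8×ln(2.707) = 2812.6×0.9957 ≈ 2801 m/s.
Total Δv = 3078 + 2801 = 5879 m/s.

Δv ≈ 5880 m/s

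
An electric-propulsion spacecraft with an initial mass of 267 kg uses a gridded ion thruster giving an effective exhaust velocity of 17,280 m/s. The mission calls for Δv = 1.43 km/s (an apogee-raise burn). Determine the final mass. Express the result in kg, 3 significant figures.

final mass ≈ 246 kg

Using Δv = v_e ln(m₀/m_f): m₀/m_f = exp(Δv / v_e) = exp(1430 / 17280.0) = exp(0.0828) = 1.0863.
m_f = m₀ / 1.0863 = 267 / 1.0863 = 245.788 kg.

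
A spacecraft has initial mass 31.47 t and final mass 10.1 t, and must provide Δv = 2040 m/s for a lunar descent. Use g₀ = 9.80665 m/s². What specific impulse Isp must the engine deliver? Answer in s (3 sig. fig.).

ln(m₀/m_f) = ln(31470/10100) = ln(3.116) = 1.1365.
From the ideal rocket equation, v_e = Δv / ln(m₀/m_f) = 2040 / 1.1365 = 1795.0 m/s.
Isp = v_e / g₀ = 1795.0 / 9.80665 = 183.0 s.

Isp ≈ 183 s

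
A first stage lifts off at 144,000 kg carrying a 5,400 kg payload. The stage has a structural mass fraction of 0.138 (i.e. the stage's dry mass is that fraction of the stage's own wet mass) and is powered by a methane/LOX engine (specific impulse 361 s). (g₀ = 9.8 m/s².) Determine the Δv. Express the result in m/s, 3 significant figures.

Δv ≈ 6260 m/s

Stage wet mass = m₀ − payload = 144,000 − 5,400 = 138,600 kg.
Stage dry mass = ε × stage wet mass = 0.138 × 138,600 = 19,126.8 kg.
Burnout mass m_f = stage dry + payload = 19,126.8 + 5,400 = 24,526.8 kg.
v_e = Isp · g₀ = 361 × 9.8 = 3537.8 m/s.
From the ideal rocket equation, Δv = v_e · ln(144,000/24,526.8) = 3537.8 × ln(5.871) = 3537.8 × 1.7700 ≈ 6262 m/s.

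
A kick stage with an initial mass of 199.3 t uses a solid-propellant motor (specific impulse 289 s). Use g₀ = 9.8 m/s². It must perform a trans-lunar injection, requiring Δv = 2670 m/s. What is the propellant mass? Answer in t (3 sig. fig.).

v_e = Isp · g₀ = 289 × 9.8 = 2832.2 m/s.
m₀/m_f = exp(Δv / v_e) = exp(2670 / 2832.2) = exp(0.9427) = 2.5670.
m_f = 199.3 / 2.5670 = 77.6393 t, so propellant = m₀ − m_f = 199.3 − 77.6393 = 121.6607 t.

propellant mass ≈ 122 t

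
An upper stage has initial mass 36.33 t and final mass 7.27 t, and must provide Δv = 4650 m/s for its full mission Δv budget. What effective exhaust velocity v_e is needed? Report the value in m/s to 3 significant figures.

ln(m₀/m_f) = ln(36330/7270) = ln(4.997) = 1.6089.
Rocket equation: v_e = Δv / ln(m₀/m_f) = 4650 / 1.6089 = 2890.2 m/s.

v_e ≈ 2890 m/s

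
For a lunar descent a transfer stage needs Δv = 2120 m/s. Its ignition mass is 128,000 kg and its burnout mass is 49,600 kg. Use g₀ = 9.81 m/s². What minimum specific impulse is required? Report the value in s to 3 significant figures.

Isp ≈ 228 s

ln(m₀/m_f) = ln(128000/49600) = ln(2.581) = 0.9480.
Using Δv = v_e ln(m₀/m_f): v_e = Δv / ln(m₀/m_f) = 2120 / 0.9480 = 2236.2 m/s.
Isp = v_e / g₀ = 2236.2 / 9.81 = 228.0 s.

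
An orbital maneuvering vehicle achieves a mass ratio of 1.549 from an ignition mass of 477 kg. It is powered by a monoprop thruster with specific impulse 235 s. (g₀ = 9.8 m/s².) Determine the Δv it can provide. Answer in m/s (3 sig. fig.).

Δv ≈ 1010 m/s

v_e = Isp · g₀ = 235 × 9.8 = 2303.0 m/s.
By the Tsiolkovsky rocket equation, Δv = v_e · ln(1.549) = 2303.0 × 0.4376 ≈ 1007.8 m/s.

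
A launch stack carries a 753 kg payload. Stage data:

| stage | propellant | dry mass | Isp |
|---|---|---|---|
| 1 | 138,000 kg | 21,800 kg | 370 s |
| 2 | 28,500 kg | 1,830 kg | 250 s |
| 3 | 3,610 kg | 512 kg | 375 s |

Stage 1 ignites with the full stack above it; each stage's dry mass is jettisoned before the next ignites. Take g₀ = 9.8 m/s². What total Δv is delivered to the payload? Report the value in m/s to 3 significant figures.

Ignition mass of stage 1 = 138,000+21,800 + 28,500+1,830 + 3,610+512 + 753 = 195,005 kg.
Stage 1: m₀ = 195,005 kg, m_f = 195,005 − 138,000 = 57,005 kg; Δv = 370×9.8×ln(3.421) = 3626.0×1.2299 ≈ 4460 m/s.
Stage 2: m₀ = 35,205 kg, m_f = 35,205 − 28,500 = 6,705 kg; Δv = 250×9.8×ln(5.251) = 2450.0×1.6583 ≈ 4063 m/s.
Stage 3: m₀ = 4,875 kg, m_f = 4,875 − 3,610 = 1,265 kg; Δv = 375×9.8×ln(3.854) = 3675.0×1.3490 ≈ 4958 m/s.
Total Δv = 4460 + 4063 + 4958 = 13481 m/s.

Δv ≈ 13500 m/s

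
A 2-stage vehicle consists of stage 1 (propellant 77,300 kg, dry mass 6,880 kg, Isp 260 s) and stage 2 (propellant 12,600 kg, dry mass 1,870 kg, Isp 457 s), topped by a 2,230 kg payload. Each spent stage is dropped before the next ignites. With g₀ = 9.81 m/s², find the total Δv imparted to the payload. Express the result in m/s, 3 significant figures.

Ignition mass of stage 1 = 77,300+6,880 + 12,600+1,870 + 2,230 = 100,880 kg.
Stage 1: m₀ = 100,880 kg, m_f = 100,880 − 77,300 = 23,580 kg; Δv = 260×9.81×ln(4.278) = 2550.6×1.4535 ≈ 3707 m/s.
Stage 2: m₀ = 16,700 kg, m_f = 16,700 − 12,600 = 4,100 kg; Δv = 457×9.81×ln(4.073) = 4483.2×1.4044 ≈ 6296 m/s.
Total Δv = 3707 + 6296 = 10003 m/s.

Δv ≈ 10000 m/s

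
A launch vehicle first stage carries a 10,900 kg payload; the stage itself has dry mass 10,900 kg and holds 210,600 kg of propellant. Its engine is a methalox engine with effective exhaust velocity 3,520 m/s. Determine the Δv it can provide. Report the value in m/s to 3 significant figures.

Δv ≈ 8330 m/s

m₀ = payload + dry + propellant = 10,900 + 10,900 + 210,600 = 232,400 kg.
m_f = payload + dry = 10,900 + 10,900 = 21,800 kg.
Rocket equation: Δv = v_e · ln(m₀/m_f) = 3520.0 × ln(10.66) = 3520.0 × 2.3666 ≈ 8330.3 m/s.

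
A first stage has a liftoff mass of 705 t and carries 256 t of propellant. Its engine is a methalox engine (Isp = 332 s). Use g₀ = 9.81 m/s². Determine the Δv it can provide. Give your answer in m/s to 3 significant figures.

v_e = Isp · g₀ = 332 × 9.81 = 3256.9 m/s.
m_f = m₀ − m_prop = 705 − 256 = 449 t.
Rocket equation: Δv = v_e · ln(m₀/m_f) = 3256.9 × ln(1.57) = 3256.9 × 0.4512 ≈ 1469.4 m/s.

Δv ≈ 1470 m/s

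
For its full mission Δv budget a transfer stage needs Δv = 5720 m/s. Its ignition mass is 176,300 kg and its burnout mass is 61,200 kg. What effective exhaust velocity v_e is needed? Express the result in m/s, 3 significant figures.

v_e ≈ 5410 m/s

ln(m₀/m_f) = ln(176300/61200) = ln(2.881) = 1.0580.
v_e = Δv / ln(m₀/m_f) = 5720 / 1.0580 = 5406.2 m/s.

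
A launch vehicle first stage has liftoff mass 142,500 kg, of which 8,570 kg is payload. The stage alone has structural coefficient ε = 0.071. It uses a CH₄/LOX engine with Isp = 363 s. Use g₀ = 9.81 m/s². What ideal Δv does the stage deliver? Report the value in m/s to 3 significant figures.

Stage wet mass = m₀ − payload = 142,500 − 8,570 = 133,930 kg.
Stage dry mass = ε × stage wet mass = 0.071 × 133,930 = 9,509.03 kg.
Burnout mass m_f = stage dry + payload = 9,509.03 + 8,570 = 18,079.03 kg.
v_e = Isp · g₀ = 363 × 9.81 = 3561.0 m/s.
Δv = v_e · ln(142,500/18,079.03) = 3561.0 × ln(7.882) = 3561.0 × 2.0646 ≈ 7352 m/s.

Δv ≈ 7350 m/s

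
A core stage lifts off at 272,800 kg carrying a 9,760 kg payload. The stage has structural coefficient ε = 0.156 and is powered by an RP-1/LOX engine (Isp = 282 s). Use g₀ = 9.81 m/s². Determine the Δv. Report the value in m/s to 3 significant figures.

Δv ≈ 4650 m/s

Stage wet mass = m₀ − payload = 272,800 − 9,760 = 263,040 kg.
Stage dry mass = ε × stage wet mass = 0.156 × 263,040 = 41,034.2 kg.
Burnout mass m_f = stage dry + payload = 41,034.2 + 9,760 = 50,794.2 kg.
v_e = Isp · g₀ = 282 × 9.81 = 2766.4 m/s.
Δv = v_e · ln(272,800/50,794.2) = 2766.4 × ln(5.371) = 2766.4 × 1.6810 ≈ 4650 m/s.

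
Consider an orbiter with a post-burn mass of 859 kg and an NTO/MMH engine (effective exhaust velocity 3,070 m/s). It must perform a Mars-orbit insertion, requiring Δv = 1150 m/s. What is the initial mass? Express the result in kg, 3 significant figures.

initial mass ≈ 1250 kg

m₀/m_f = exp(Δv / v_e) = exp(1150 / 3070.0) = exp(0.3746) = 1.4544.
m₀ = m_f × 1.4544 = 859 × 1.4544 = 1,249.33 kg.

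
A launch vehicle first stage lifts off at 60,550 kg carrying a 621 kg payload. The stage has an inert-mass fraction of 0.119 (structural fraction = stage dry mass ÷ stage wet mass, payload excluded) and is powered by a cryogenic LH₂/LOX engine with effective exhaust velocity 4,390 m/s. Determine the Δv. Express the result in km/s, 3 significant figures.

Stage wet mass = m₀ − payload = 60,550 − 621 = 59,929 kg.
Stage dry mass = ε × stage wet mass = 0.119 × 59,929 = 7,131.55 kg.
Burnout mass m_f = stage dry + payload = 7,131.55 + 621 = 7,752.55 kg.
Using Δv = v_e ln(m₀/m_f): Δv = v_e · ln(60,550/7,752.55) = 4390.0 × ln(7.81) = 4390.0 × 2.0554 ≈ 9023 m/s.

Δv ≈ 9.02 km/s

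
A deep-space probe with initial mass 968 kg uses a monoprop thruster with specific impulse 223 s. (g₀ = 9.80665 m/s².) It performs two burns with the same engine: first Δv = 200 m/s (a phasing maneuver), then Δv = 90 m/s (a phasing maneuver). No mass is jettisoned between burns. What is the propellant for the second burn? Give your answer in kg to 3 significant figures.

propellant for the second burn ≈ 35.6 kg

v_e = Isp · g₀ = 223 × 9.80665 = 2186.9 m/s.
After the first burn: m = 968 × exp(−200/2186.9) = 968 × 0.91260 = 883.397 kg.
After the second burn: m = 883.397 × exp(−90/2186.9) = 883.397 × 0.95968 = 847.778 kg.
Second-burn propellant = 883.397 − 847.778 = 35.619 kg.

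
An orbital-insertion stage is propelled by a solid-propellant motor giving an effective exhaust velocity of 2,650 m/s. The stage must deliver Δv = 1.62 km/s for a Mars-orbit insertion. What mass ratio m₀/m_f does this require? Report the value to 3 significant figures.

mass ratio ≈ 1.84

m₀/m_f = exp(Δv / v_e) = exp(1620 / 2650.0) = exp(0.6113) = 1.8429.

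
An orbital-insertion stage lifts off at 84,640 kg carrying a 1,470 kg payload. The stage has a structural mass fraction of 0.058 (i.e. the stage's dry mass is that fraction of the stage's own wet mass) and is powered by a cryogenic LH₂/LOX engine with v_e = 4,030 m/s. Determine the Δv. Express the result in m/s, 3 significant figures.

Δv ≈ 10500 m/s

Stage wet mass = m₀ − payload = 84,640 − 1,470 = 83,170 kg.
Stage dry mass = ε × stage wet mass = 0.058 × 83,170 = 4,823.86 kg.
Burnout mass m_f = stage dry + payload = 4,823.86 + 1,470 = 6,293.86 kg.
Δv = v_e · ln(84,640/6,293.86) = 4030.0 × ln(13.45) = 4030.0 × 2.5988 ≈ 10473 m/s.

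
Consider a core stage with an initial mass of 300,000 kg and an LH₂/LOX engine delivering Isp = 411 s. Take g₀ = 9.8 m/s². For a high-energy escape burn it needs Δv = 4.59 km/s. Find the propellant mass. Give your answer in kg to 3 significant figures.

propellant mass ≈ 204000 kg

v_e = Isp · g₀ = 411 × 9.8 = 4027.8 m/s.
From the ideal rocket equation, m₀/m_f = exp(Δv / v_e) = exp(4590 / 4027.8) = exp(1.1396) = 3.1255.
m_f = 300,000 / 3.1255 = 95,984.6 kg, so propellant = m₀ − m_f = 300,000 − 95,984.6 = 204,015.4 kg.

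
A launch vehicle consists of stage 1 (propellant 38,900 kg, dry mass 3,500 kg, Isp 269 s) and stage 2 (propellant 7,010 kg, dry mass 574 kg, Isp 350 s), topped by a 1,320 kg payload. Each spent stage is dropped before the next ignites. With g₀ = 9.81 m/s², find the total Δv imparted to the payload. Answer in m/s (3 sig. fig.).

Δv ≈ 9060 m/s

Ignition mass of stage 1 = 38,900+3,500 + 7,010+574 + 1,320 = 51,304 kg.
Stage 1: m₀ = 51,304 kg, m_f = 51,304 − 38,900 = 12,404 kg; Δv = 269×9.81×ln(4.136) = 2638.9×1.4197 ≈ 3747 m/s.
Stage 2: m₀ = 8,904 kg, m_f = 8,904 − 7,010 = 1,894 kg; Δv = 350×9.81×ln(4.701) = 3433.5×1.5478 ≈ 5314 m/s.
Total Δv = 3747 + 5314 = 9061 m/s.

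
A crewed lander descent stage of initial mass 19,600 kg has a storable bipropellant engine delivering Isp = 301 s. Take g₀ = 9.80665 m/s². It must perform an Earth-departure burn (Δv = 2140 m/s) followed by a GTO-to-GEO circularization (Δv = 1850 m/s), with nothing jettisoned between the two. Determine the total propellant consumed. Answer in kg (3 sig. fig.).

v_e = Isp · g₀ = 301 × 9.80665 = 2951.8 m/s.
After the first burn: m = 19600 × exp(−2140/2951.8) = 19600 × 0.48433 = 9,492.87 kg.
After the second burn: m = 9,492.87 × exp(−1850/2951.8) = 9,492.87 × 0.53433 = 5,072.33 kg.
Total propellant = m₀ − m_final = 19600 − 5,072.33 = 14,527.67 kg.

total propellant consumed ≈ 14500 kg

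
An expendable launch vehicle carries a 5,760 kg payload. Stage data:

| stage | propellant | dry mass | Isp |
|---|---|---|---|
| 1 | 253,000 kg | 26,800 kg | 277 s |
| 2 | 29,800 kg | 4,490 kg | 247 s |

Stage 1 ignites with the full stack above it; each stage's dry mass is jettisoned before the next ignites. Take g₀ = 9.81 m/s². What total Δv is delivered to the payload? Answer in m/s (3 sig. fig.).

Ignition mass of stage 1 = 253,000+26,800 + 29,800+4,490 + 5,760 = 319,850 kg.
Stage 1: m₀ = 319,850 kg, m_f = 319,850 − 253,000 = 66,850 kg; Δv = 277×9.81×ln(4.785) = 2717.4×1.5654 ≈ 4254 m/s.
Stage 2: m₀ = 40,050 kg, m_f = 40,050 − 29,800 = 10,250 kg; Δv = 247×9.81×ln(3.907) = 2423.1×1.3629 ≈ 3302 m/s.
Total Δv = 4254 + 3302 = 7556 m/s.

Δv ≈ 7560 m/s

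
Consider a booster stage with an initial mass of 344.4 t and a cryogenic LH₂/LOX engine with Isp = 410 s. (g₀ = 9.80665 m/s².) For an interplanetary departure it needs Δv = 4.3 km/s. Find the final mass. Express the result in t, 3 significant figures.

v_e = Isp · g₀ = 410 × 9.80665 = 4020.7 m/s.
m₀/m_f = exp(Δv / v_e) = exp(4300 / 4020.7) = exp(1.0695) = 2.9138.
m_f = m₀ / 2.9138 = 344.4 / 2.9138 = 118.196 t.

final mass ≈ 118 t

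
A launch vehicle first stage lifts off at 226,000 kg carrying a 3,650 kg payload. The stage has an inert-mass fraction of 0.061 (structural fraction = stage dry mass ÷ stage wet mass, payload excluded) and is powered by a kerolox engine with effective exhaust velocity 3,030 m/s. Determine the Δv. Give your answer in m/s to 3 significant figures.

Δv ≈ 7800 m/s

Stage wet mass = m₀ − payload = 226,000 − 3,650 = 222,350 kg.
Stage dry mass = ε × stage wet mass = 0.061 × 222,350 = 13,563.4 kg.
Burnout mass m_f = stage dry + payload = 13,563.4 + 3,650 = 17,213.4 kg.
From the ideal rocket equation, Δv = v_e · ln(226,000/17,213.4) = 3030.0 × ln(13.13) = 3030.0 × 2.5748 ≈ 7802 m/s.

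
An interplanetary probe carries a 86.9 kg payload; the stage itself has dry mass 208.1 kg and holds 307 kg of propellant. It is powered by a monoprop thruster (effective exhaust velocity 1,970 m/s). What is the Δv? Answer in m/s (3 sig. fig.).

Δv ≈ 1410 m/s

m₀ = payload + dry + propellant = 86.9 + 208.1 + 307 = 602 kg.
m_f = payload + dry = 86.9 + 208.1 = 295 kg.
From the ideal rocket equation, Δv = v_e · ln(m₀/m_f) = 1970.0 × ln(2.041) = 1970.0 × 0.7133 ≈ 1405.2 m/s.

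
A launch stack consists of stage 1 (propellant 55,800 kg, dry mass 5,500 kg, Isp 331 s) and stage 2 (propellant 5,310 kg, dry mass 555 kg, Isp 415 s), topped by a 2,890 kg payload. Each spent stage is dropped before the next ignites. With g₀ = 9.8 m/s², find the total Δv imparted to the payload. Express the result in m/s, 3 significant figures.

Δv ≈ 8960 m/s

Ignition mass of stage 1 = 55,800+5,500 + 5,310+555 + 2,890 = 70,055 kg.
Stage 1: m₀ = 70,055 kg, m_f = 70,055 − 55,800 = 14,255 kg; Δv = 331×9.8×ln(4.914) = 3243.8×1.5922 ≈ 5165 m/s.
Stage 2: m₀ = 8,755 kg, m_f = 8,755 − 5,310 = 3,445 kg; Δv = 415×9.8×ln(2.541) = 4067.0×0.9327 ≈ 3793 m/s.
Total Δv = 5165 + 3793 = 8958 m/s.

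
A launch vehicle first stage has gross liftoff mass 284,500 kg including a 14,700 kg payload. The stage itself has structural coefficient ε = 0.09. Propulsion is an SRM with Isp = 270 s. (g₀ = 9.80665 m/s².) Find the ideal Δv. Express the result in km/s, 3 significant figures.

Δv ≈ 5.26 km/s

Stage wet mass = m₀ − payload = 284,500 − 14,700 = 269,800 kg.
Stage dry mass = ε × stage wet mass = 0.09 × 269,800 = 24,282 kg.
Burnout mass m_f = stage dry + payload = 24,282 + 14,700 = 38,982 kg.
v_e = Isp · g₀ = 270 × 9.80665 = 2647.8 m/s.
From the ideal rocket equation, Δv = v_e · ln(284,500/38,982) = 2647.8 × ln(7.298) = 2647.8 × 1.9876 ≈ 5263 m/s.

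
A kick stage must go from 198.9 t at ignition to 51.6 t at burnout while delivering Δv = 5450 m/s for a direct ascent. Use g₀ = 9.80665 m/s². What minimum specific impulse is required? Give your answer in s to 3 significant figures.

Isp ≈ 412 s

ln(m₀/m_f) = ln(198900/51600) = ln(3.855) = 1.3493.
By the Tsiolkovsky rocket equation, v_e = Δv / ln(m₀/m_f) = 5450 / 1.3493 = 4039.2 m/s.
Isp = v_e / g₀ = 4039.2 / 9.80665 = 411.9 s.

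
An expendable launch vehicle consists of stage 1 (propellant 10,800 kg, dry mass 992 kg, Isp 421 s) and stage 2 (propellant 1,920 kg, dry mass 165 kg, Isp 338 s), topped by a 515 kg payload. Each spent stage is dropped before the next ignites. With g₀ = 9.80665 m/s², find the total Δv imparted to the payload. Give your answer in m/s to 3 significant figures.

Δv ≈ 10200 m/s

Ignition mass of stage 1 = 10,800+992 + 1,920+165 + 515 = 14,392 kg.
Stage 1: m₀ = 14,392 kg, m_f = 14,392 − 10,800 = 3,592 kg; Δv = 421×9.80665×ln(4.007) = 4128.6×1.3880 ≈ 5730 m/s.
Stage 2: m₀ = 2,600 kg, m_f = 2,600 − 1,920 = 680 kg; Δv = 338×9.80665×ln(3.824) = 3314.6×1.3412 ≈ 4446 m/s.
Total Δv = 5730 + 4446 = 10176 m/s.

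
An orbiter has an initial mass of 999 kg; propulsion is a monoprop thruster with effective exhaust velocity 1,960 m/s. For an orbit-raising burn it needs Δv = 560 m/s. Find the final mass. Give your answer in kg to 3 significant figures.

final mass ≈ 751 kg

Rocket equation: m₀/m_f = exp(Δv / v_e) = exp(560 / 1960.0) = exp(0.2857) = 1.3307.
m_f = m₀ / 1.3307 = 999 / 1.3307 = 750.733 kg.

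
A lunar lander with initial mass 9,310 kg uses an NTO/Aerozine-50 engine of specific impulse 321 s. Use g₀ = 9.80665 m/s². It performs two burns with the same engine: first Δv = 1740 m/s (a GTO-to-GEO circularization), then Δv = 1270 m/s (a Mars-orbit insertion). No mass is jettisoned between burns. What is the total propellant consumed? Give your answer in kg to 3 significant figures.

v_e = Isp · g₀ = 321 × 9.80665 = 3147.9 m/s.
After the first burn: m = 9310 × exp(−1740/3147.9) = 9310 × 0.57537 = 5,356.69 kg.
After the second burn: m = 5,356.69 × exp(−1270/3147.9) = 5,356.69 × 0.66802 = 3,578.38 kg.
Total propellant = m₀ − m_final = 9310 − 3,578.38 = 5,731.62 kg.

total propellant consumed ≈ 5730 kg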